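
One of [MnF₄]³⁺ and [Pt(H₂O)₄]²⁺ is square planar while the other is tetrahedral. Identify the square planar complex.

For [MnF₄]³⁺: Ligand charges: each fluoride is −1. With an overall charge of +3 the manganese centre must be in the +7 oxidation state. Group 7 minus oxidation state 7 gives a d⁰ configuration. A d⁰ ion has no crystal-field stabilisation preference between square planar and tetrahedral, so four ligands adopt the sterically favoured tetrahedral geometry. → tetrahedral.
For [Pt(H₂O)₄]²⁺: Water is neutral; balancing the +2 overall charge requires Pt(II). Platinum is a group-10 element; Pt(II) is therefore d⁸. A 5d d⁸ ion has a large crystal-field splitting; square planar leaves the high-energy d_{x²−y²} orbital empty and maximises CFSE. → square planar.

[Pt(H₂O)₄]²⁺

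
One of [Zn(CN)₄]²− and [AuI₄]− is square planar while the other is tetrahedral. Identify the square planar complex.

[AuI₄]−

For [Zn(CN)₄]²−: Summing ligand charges against the −2 overall charge gives an oxidation state of +2 for zinc. Zn sits in group 12, so the d-electron count is 12 − 2 = 10. A d¹⁰ ion has no crystal-field stabilisation preference between square planar and tetrahedral, so four ligands adopt the sterically favoured tetrahedral geometry. → tetrahedral.
For [AuI₄]−: Ligand charges: each iodide is −1. With an overall charge of −1 the gold centre must be in the +3 oxidation state. Group 11 minus oxidation state 3 gives a d⁸ configuration. A 5d d⁸ ion has a large crystal-field splitting; square planar leaves the high-energy d_{x²−y²} orbital empty and maximises CFSE. → square planar.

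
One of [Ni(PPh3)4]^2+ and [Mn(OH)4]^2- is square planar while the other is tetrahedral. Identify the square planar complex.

For [Ni(PPh3)4]^2+: Summing ligand charges against the +2 overall charge gives an oxidation state of +2 for nickel. Ni sits in group 10, so the d-electron count is 10 − 2 = 8. Triphenylphosphine is a strong-field ligand (high in the spectrochemical series). A 3d d⁸ ion with strong-field ligands gains enough CFSE to favour square planar over tetrahedral. → square planar.
For [Mn(OH)4]^2-: Summing ligand charges against the −2 overall charge gives an oxidation state of +2 for manganese. Group 7 minus oxidation state 2 gives a d⁵ configuration. A high-spin d⁵ ion has zero CFSE in either geometry, so four ligands adopt the sterically favoured tetrahedral geometry. → tetrahedral.

[Ni(PPh3)4]^2+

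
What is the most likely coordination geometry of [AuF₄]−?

Each fluoride is −1; balancing the −1 overall charge requires Au(III).
Au sits in group 11, so the d-electron count is 11 − 3 = 8.
With 4 monodentate ligands the coordination number is 4.
A 5d d⁸ ion has a large crystal-field splitting; square planar leaves the high-energy d_{x²−y²} orbital empty and maximises CFSE.

square planar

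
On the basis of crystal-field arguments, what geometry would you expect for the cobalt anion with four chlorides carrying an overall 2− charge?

tetrahedral

Ligand charges: each chloride is −1. With an overall charge of −2 the cobalt centre must be in the +2 oxidation state.
Cobalt is a group-9 element; Co(II) is therefore d⁷.
With 4 monodentate ligands the coordination number is 4.
Chloride is a weak-field ligand.
For a high-spin 3d d⁷ ion with weak-field ligands the small Δₜ gives little square-planar CFSE advantage, so four ligands adopt the sterically favoured tetrahedral geometry.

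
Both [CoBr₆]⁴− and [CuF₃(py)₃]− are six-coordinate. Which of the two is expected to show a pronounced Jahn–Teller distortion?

[CoBr₆]⁴−: Summing ligand charges against the −4 overall charge gives an oxidation state of +2 for cobalt. Co sits in group 9, so the d-electron count is 9 − 2 = 7. Bromide is a weak-field ligand for a first-row metal, so the complex is high-spin. The d⁷ configuration leaves the e_g set evenly filled (or empty) — no strong Jahn–Teller driving force.
[CuF₃(py)₃]−: Summing ligand charges against the −1 overall charge gives an oxidation state of +2 for copper. Cu sits in group 11, so the d-electron count is 11 − 2 = 9. The t₂g⁶e_g³ configuration has an unevenly filled e_g set; the Jahn–Teller theorem predicts a tetragonal distortion (typically axial elongation) to lift the degeneracy.

[CuF₃(py)₃]−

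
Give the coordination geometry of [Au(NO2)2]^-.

Summing ligand charges against the −1 overall charge gives an oxidation state of +1 for gold.
Gold is a group-11 element; Au(I) is therefore d¹⁰.
With 2 monodentate ligands the coordination number is 2.
A d¹⁰ ion with only two ligands adopts a linear arrangement (sp hybridisation; no CFSE preference).

linear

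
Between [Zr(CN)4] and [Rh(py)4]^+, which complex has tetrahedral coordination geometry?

[Zr(CN)4]

For [Zr(CN)4]: Ligand charges: each cyanide is −1. With an overall charge of 0 the zirconium centre must be in the +4 oxidation state. Zr sits in group 4, so the d-electron count is 4 − 4 = 0. A d⁰ ion has no crystal-field stabilisation preference between square planar and tetrahedral, so four ligands adopt the sterically favoured tetrahedral geometry. → tetrahedral.
For [Rh(py)4]^+: Ligand charges: pyridine is neutral. With an overall charge of +1 the rhodium centre must be in the +1 oxidation state. Rh sits in group 9, so the d-electron count is 9 − 1 = 8. A 4d d⁸ ion has a large crystal-field splitting; square planar leaves the high-energy d_{x²−y²} orbital empty and maximises CFSE. → square planar.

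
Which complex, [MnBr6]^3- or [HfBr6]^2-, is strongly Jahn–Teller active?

[MnBr6]^3-: Summing ligand charges against the −3 overall charge gives an oxidation state of +3 for manganese. Mn sits in group 7, so the d-electron count is 7 − 3 = 4. Bromide is a weak-field ligand for a first-row metal, so the complex is high-spin. The t₂g³e_g¹ (high-spin) configuration has an unevenly filled e_g set; the Jahn–Teller theorem predicts a tetragonal distortion (typically axial elongation) to lift the degeneracy.
[HfBr6]^2-: Summing ligand charges against the −2 overall charge gives an oxidation state of +4 for hafnium. Group 4 minus oxidation state 4 gives a d⁰ configuration. The d⁰ configuration leaves the e_g set evenly filled (or empty) — no strong Jahn–Teller driving force.

[MnBr6]^3-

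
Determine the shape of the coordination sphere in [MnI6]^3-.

octahedral

Each iodide is −1; balancing the −3 overall charge requires Mn(III).
Manganese is a group-7 element; Mn(III) is therefore d⁴.
Coordination number: 6.
Six donors around a single metal centre give an octahedral coordination sphere.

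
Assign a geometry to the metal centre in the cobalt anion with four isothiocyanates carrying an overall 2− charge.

Each isothiocyanate is −1; balancing the −2 overall charge requires Co(II).
Co sits in group 9, so the d-electron count is 9 − 2 = 7.
Coordination number: 4.
Isothiocyanate is a weak-field ligand.
For a high-spin 3d d⁷ ion with weak-field ligands the small Δₜ gives little square-planar CFSE advantage, so four ligands adopt the sterically favoured tetrahedral geometry.

tetrahedral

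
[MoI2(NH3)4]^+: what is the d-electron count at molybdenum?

d³

Summing ligand charges against the +1 overall charge gives an oxidation state of +3 for molybdenum.
Molybdenum is a group-6 element; Mo(III) is therefore d³.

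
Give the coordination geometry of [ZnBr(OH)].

Summing ligand charges against the 0 overall charge gives an oxidation state of +2 for zinc.
Zinc is a group-12 element; Zn(II) is therefore d¹⁰.
With 2 monodentate ligands the coordination number is 2.
A d¹⁰ ion with only two ligands adopts a linear arrangement (sp hybridisation; no CFSE preference).

linear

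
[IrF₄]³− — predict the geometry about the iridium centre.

Each fluoride is −1; balancing the −3 overall charge requires Ir(I).
Iridium is a group-9 element; Ir(I) is therefore d⁸.
Coordination number: 4.
A 5d d⁸ ion has a large crystal-field splitting; square planar leaves the high-energy d_{x²−y²} orbital empty and maximises CFSE.

square planar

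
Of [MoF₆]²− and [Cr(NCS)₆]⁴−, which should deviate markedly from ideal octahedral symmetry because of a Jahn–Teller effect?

[Cr(NCS)₆]⁴−

[MoF₆]²−: Each fluoride is −1; balancing the −2 overall charge requires Mo(IV). Mo sits in group 6, so the d-electron count is 6 − 4 = 2. The d² configuration leaves the e_g set evenly filled (or empty) — no strong Jahn–Teller driving force.
[Cr(NCS)₆]⁴−: Each isothiocyanate is −1; balancing the −4 overall charge requires Cr(II). Chromium is a group-6 element; Cr(II) is therefore d⁴. Isothiocyanate is a weak-field ligand for a first-row metal, so the complex is high-spin. The t₂g³e_g¹ (high-spin) configuration has an unevenly filled e_g set; the Jahn–Teller theorem predicts a tetragonal distortion (typically axial elongation) to lift the degeneracy.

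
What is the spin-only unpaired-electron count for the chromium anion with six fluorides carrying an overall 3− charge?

3 unpaired electrons

Each fluoride is −1; balancing the −3 overall charge requires Cr(III).
Chromium is a group-6 element; Cr(III) is therefore d³.
In an octahedral field the d³ configuration is t₂g³e_g⁰ (only one arrangement possible), giving 3 unpaired electrons.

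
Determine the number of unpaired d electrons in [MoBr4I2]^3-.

3 unpaired electrons

Each bromide is −1; each iodide is −1; balancing the −3 overall charge requires Mo(III).
Group 6 minus oxidation state 3 gives a d³ configuration.
In an octahedral field the d³ configuration is t₂g³e_g⁰ (only one arrangement possible), giving 3 unpaired electrons.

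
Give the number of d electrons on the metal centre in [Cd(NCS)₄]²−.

Ligand charges: each isothiocyanate is −1. With an overall charge of −2 the cadmium centre must be in the +2 oxidation state.
Cadmium is a group-12 element; Cd(II) is therefore d¹⁰.

d10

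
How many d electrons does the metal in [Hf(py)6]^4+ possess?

d⁰

Ligand charges: pyridine is neutral. With an overall charge of +4 the hafnium centre must be in the +4 oxidation state.
Group 4 minus oxidation state 4 gives a d⁰ configuration.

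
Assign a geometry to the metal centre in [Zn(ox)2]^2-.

tetrahedral

Ligand charges: each oxalate is −2. With an overall charge of −2 the zinc centre must be in the +2 oxidation state.
Group 12 minus oxidation state 2 gives a d¹⁰ configuration.
Counting donor atoms: 2×oxalate (bidentate) → 4 donors. Coordination number = 4.
A d¹⁰ ion has no crystal-field stabilisation preference between square planar and tetrahedral, so four ligands adopt the sterically favoured tetrahedral geometry.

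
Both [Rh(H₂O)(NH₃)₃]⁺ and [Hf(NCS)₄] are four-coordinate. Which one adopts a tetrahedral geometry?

[Hf(NCS)₄]

For [Rh(H₂O)(NH₃)₃]⁺: Summing ligand charges against the +1 overall charge gives an oxidation state of +1 for rhodium. Rhodium is a group-9 element; Rh(I) is therefore d⁸. A 4d d⁸ ion has a large crystal-field splitting; square planar leaves the high-energy d_{x²−y²} orbital empty and maximises CFSE. → square planar.
For [Hf(NCS)₄]: Each isothiocyanate is −1; balancing the 0 overall charge requires Hf(IV). Group 4 minus oxidation state 4 gives a d⁰ configuration. A d⁰ ion has no crystal-field stabilisation preference between square planar and tetrahedral, so four ligands adopt the sterically favoured tetrahedral geometry. → tetrahedral.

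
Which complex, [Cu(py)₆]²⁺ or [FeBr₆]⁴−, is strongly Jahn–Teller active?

[Cu(py)₆]²⁺: Ligand charges: pyridine is neutral. With an overall charge of +2 the copper centre must be in the +2 oxidation state. Cu sits in group 11, so the d-electron count is 11 − 2 = 9. The t₂g⁶e_g³ configuration has an unevenly filled e_g set; the Jahn–Teller theorem predicts a tetragonal distortion (typically axial elongation) to lift the degeneracy.
[FeBr₆]⁴−: Summing ligand charges against the −4 overall charge gives an oxidation state of +2 for iron. Iron is a group-8 element; Fe(II) is therefore d⁶. Bromide is a weak-field ligand for a first-row metal, so the complex is high-spin. The d⁶ configuration leaves the e_g set evenly filled (or empty) — no strong Jahn–Teller driving force.

[Cu(py)₆]²⁺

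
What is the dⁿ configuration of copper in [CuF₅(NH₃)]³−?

d⁹

Each fluoride is −1; ammonia is neutral; balancing the −3 overall charge requires Cu(II).
Group 11 minus oxidation state 2 gives a d⁹ configuration.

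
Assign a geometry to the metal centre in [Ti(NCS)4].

Summing ligand charges against the 0 overall charge gives an oxidation state of +4 for titanium.
Group 4 minus oxidation state 4 gives a d⁰ configuration.
Coordination number: 4.
A d⁰ ion has no crystal-field stabilisation preference between square planar and tetrahedral, so four ligands adopt the sterically favoured tetrahedral geometry.

tetrahedral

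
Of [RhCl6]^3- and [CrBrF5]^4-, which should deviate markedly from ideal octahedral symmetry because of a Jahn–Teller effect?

[RhCl6]^3-: Ligand charges: each chloride is −1. With an overall charge of −3 the rhodium centre must be in the +3 oxidation state. Group 9 minus oxidation state 3 gives a d⁶ configuration. A 4d ion has a large Δₒ and is invariably low-spin. The d⁶ configuration leaves the e_g set evenly filled (or empty) — no strong Jahn–Teller driving force.
[CrBrF5]^4-: Summing ligand charges against the −4 overall charge gives an oxidation state of +2 for chromium. Cr sits in group 6, so the d-electron count is 6 − 2 = 4. Bromide and fluoride are weak-field ligands for a first-row metal, so the complex is high-spin. The t₂g³e_g¹ (high-spin) configuration has an unevenly filled e_g set; the Jahn–Teller theorem predicts a tetragonal distortion (typically axial elongation) to lift the degeneracy.

[CrBrF5]^4-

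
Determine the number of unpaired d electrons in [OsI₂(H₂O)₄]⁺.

Ligand charges: each iodide is −1; water is neutral. With an overall charge of +1 the osmium centre must be in the +3 oxidation state.
Osmium is a group-8 element; Os(III) is therefore d⁵.
The spin state decides the count: a 5d ion has a large Δₒ and is invariably low-spin.
An octahedral low-spin d⁵ ion is t₂g⁵e_g⁰, giving 1 unpaired electron.

1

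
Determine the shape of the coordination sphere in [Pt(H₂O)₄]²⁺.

square planar

Summing ligand charges against the +2 overall charge gives an oxidation state of +2 for platinum.
Pt sits in group 10, so the d-electron count is 10 − 2 = 8.
Coordination number: 4.
A 5d d⁸ ion has a large crystal-field splitting; square planar leaves the high-energy d_{x²−y²} orbital empty and maximises CFSE.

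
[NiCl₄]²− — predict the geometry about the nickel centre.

tetrahedral

Each chloride is −1; balancing the −2 overall charge requires Ni(II).
Nickel is a group-10 element; Ni(II) is therefore d⁸.
With 4 monodentate ligands the coordination number is 4.
Chloride is a weak-field ligand.
With weak-field ligands the CFSE gain from square planar is small, so a 3d d⁸ ion takes the sterically preferred tetrahedral geometry.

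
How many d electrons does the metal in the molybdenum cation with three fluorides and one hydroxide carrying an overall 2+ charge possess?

Each fluoride is −1; each hydroxide is −1; balancing the +2 overall charge requires Mo(VI).
Mo sits in group 6, so the d-electron count is 6 − 6 = 0.

d0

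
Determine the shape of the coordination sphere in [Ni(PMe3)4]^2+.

Trimethylphosphine is neutral; balancing the +2 overall charge requires Ni(II).
Ni sits in group 10, so the d-electron count is 10 − 2 = 8.
With 4 monodentate ligands the coordination number is 4.
Trimethylphosphine is a strong-field ligand (high in the spectrochemical series).
A 3d d⁸ ion with strong-field ligands gains enough CFSE to favour square planar over tetrahedral.

square planar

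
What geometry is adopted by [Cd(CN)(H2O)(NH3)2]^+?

tetrahedral

Summing ligand charges against the +1 overall charge gives an oxidation state of +2 for cadmium.
Group 12 minus oxidation state 2 gives a d¹⁰ configuration.
Coordination number: 4.
A d¹⁰ ion has no crystal-field stabilisation preference between square planar and tetrahedral, so four ligands adopt the sterically favoured tetrahedral geometry.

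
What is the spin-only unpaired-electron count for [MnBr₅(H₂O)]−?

3 unpaired electrons

Ligand charges: each bromide is −1; water is neutral. With an overall charge of −1 the manganese centre must be in the +4 oxidation state.
Manganese is a group-7 element; Mn(IV) is therefore d³.
In an octahedral field the d³ configuration is t₂g³e_g⁰ (only one arrangement possible), giving 3 unpaired electrons.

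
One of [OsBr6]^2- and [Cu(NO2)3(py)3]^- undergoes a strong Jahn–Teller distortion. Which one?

[OsBr6]^2-: Ligand charges: each bromide is −1. With an overall charge of −2 the osmium centre must be in the +4 oxidation state. Os sits in group 8, so the d-electron count is 8 − 4 = 4. A 5d ion has a large Δₒ and is invariably low-spin. The d⁴ configuration leaves the e_g set evenly filled (or empty) — no strong Jahn–Teller driving force.
[Cu(NO2)3(py)3]^-: Summing ligand charges against the −1 overall charge gives an oxidation state of +2 for copper. Copper is a group-11 element; Cu(II) is therefore d⁹. The t₂g⁶e_g³ configuration has an unevenly filled e_g set; the Jahn–Teller theorem predicts a tetragonal distortion (typically axial elongation) to lift the degeneracy.

[Cu(NO2)3(py)3]^-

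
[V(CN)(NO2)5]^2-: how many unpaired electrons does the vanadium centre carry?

Ligand charges: each cyanide is −1; each nitro (N-bound nitrite) is −1. With an overall charge of −2 the vanadium centre must be in the +4 oxidation state.
V sits in group 5, so the d-electron count is 5 − 4 = 1.
In an octahedral field the d¹ configuration is t₂g¹e_g⁰ (only one arrangement possible), giving 1 unpaired electron.

1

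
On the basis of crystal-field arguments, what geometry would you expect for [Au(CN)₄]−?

Ligand charges: each cyanide is −1. With an overall charge of −1 the gold centre must be in the +3 oxidation state.
Group 11 minus oxidation state 3 gives a d⁸ configuration.
With 4 monodentate ligands the coordination number is 4.
A 5d d⁸ ion has a large crystal-field splitting; square planar leaves the high-energy d_{x²−y²} orbital empty and maximises CFSE.

square planar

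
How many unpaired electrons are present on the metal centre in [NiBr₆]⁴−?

2 unpaired electrons

Ligand charges: each bromide is −1. With an overall charge of −4 the nickel centre must be in the +2 oxidation state.
Nickel is a group-10 element; Ni(II) is therefore d⁸.
In an octahedral field the d⁸ configuration is t₂g⁶e_g² (only one arrangement possible), giving 2 unpaired electrons.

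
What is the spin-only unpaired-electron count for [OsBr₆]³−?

1 unpaired electron

Ligand charges: each bromide is −1. With an overall charge of −3 the osmium centre must be in the +3 oxidation state.
Osmium is a group-8 element; Os(III) is therefore d⁵.
The spin state decides the count: a 5d ion has a large Δₒ and is invariably low-spin.
An octahedral low-spin d⁵ ion is t₂g⁵e_g⁰, giving 1 unpaired electron.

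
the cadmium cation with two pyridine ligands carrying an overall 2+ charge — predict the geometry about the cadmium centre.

Pyridine is neutral; balancing the +2 overall charge requires Cd(II).
Group 12 minus oxidation state 2 gives a d¹⁰ configuration.
Coordination number: 2.
A d¹⁰ ion with only two ligands adopts a linear arrangement (sp hybridisation; no CFSE preference).

linear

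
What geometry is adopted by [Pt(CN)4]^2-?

Each cyanide is −1; balancing the −2 overall charge requires Pt(II).
Pt sits in group 10, so the d-electron count is 10 − 2 = 8.
Coordination number: 4.
A 5d d⁸ ion has a large crystal-field splitting; square planar leaves the high-energy d_{x²−y²} orbital empty and maximises CFSE.

square planar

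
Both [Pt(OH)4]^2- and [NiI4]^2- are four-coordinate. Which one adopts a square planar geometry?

[Pt(OH)4]^2-

For [Pt(OH)4]^2-: Summing ligand charges against the −2 overall charge gives an oxidation state of +2 for platinum. Platinum is a group-10 element; Pt(II) is therefore d⁸. A 5d d⁸ ion has a large crystal-field splitting; square planar leaves the high-energy d_{x²−y²} orbital empty and maximises CFSE. → square planar.
For [NiI4]^2-: Each iodide is −1; balancing the −2 overall charge requires Ni(II). Ni sits in group 10, so the d-electron count is 10 − 2 = 8. Iodide is a weak-field ligand. With weak-field ligands the CFSE gain from square planar is small, so a 3d d⁸ ion takes the sterically preferred tetrahedral geometry. → tetrahedral.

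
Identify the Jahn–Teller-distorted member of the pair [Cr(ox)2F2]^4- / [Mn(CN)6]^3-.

[Cr(ox)2F2]^4-: Ligand charges: each oxalate is −2; each fluoride is −1. With an overall charge of −4 the chromium centre must be in the +2 oxidation state. Group 6 minus oxidation state 2 gives a d⁴ configuration. Fluoride and oxalate are weak-field ligands for a first-row metal, so the complex is high-spin. The t₂g³e_g¹ (high-spin) configuration has an unevenly filled e_g set; the Jahn–Teller theorem predicts a tetragonal distortion (typically axial elongation) to lift the degeneracy.
[Mn(CN)6]^3-: Summing ligand charges against the −3 overall charge gives an oxidation state of +3 for manganese. Manganese is a group-7 element; Mn(III) is therefore d⁴. Cyanide is a strong-field ligand (high in the spectrochemical series) for a first-row metal, so the complex is low-spin. The d⁴ configuration leaves the e_g set evenly filled (or empty) — no strong Jahn–Teller driving force.

[Cr(ox)2F2]^4-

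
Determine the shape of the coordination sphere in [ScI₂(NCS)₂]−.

tetrahedral

Ligand charges: each iodide is −1; each isothiocyanate is −1. With an overall charge of −1 the scandium centre must be in the +3 oxidation state.
Group 3 minus oxidation state 3 gives a d⁰ configuration.
Coordination number: 4.
A d⁰ ion has no crystal-field stabilisation preference between square planar and tetrahedral, so four ligands adopt the sterically favoured tetrahedral geometry.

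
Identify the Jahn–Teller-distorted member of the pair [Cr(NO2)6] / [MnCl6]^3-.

[MnCl6]^3-

[Cr(NO2)6]: Each nitro (N-bound nitrite) is −1; balancing the 0 overall charge requires Cr(VI). Chromium is a group-6 element; Cr(VI) is therefore d⁰. The d⁰ configuration leaves the e_g set evenly filled (or empty) — no strong Jahn–Teller driving force.
[MnCl6]^3-: Ligand charges: each chloride is −1. With an overall charge of −3 the manganese centre must be in the +3 oxidation state. Manganese is a group-7 element; Mn(III) is therefore d⁴. Chloride is a weak-field ligand for a first-row metal, so the complex is high-spin. The t₂g³e_g¹ (high-spin) configuration has an unevenly filled e_g set; the Jahn–Teller theorem predicts a tetragonal distortion (typically axial elongation) to lift the degeneracy.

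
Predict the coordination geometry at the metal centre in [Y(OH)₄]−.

tetrahedral

Summing ligand charges against the −1 overall charge gives an oxidation state of +3 for yttrium.
Group 3 minus oxidation state 3 gives a d⁰ configuration.
With 4 monodentate ligands the coordination number is 4.
A d⁰ ion has no crystal-field stabilisation preference between square planar and tetrahedral, so four ligands adopt the sterically favoured tetrahedral geometry.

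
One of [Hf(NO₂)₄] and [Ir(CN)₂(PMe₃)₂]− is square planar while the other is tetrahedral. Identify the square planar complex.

For [Hf(NO₂)₄]: Each nitro (N-bound nitrite) is −1; balancing the 0 overall charge requires Hf(IV). Hf sits in group 4, so the d-electron count is 4 − 4 = 0. A d⁰ ion has no crystal-field stabilisation preference between square planar and tetrahedral, so four ligands adopt the sterically favoured tetrahedral geometry. → tetrahedral.
For [Ir(CN)₂(PMe₃)₂]−: Each cyanide is −1; trimethylphosphine is neutral; balancing the −1 overall charge requires Ir(I). Ir sits in group 9, so the d-electron count is 9 − 1 = 8. A 5d d⁸ ion has a large crystal-field splitting; square planar leaves the high-energy d_{x²−y²} orbital empty and maximises CFSE. → square planar.

[Ir(CN)₂(PMe₃)₂]−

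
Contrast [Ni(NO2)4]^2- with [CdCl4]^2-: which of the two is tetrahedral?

[CdCl4]^2-

For [Ni(NO2)4]^2-: Ligand charges: each nitro (N-bound nitrite) is −1. With an overall charge of −2 the nickel centre must be in the +2 oxidation state. Ni sits in group 10, so the d-electron count is 10 − 2 = 8. Nitro (N-bound nitrite) is a strong-field ligand (high in the spectrochemical series). A 3d d⁸ ion with strong-field ligands gains enough CFSE to favour square planar over tetrahedral. → square planar.
For [CdCl4]^2-: Each chloride is −1; balancing the −2 overall charge requires Cd(II). Group 12 minus oxidation state 2 gives a d¹⁰ configuration. A d¹⁰ ion has no crystal-field stabilisation preference between square planar and tetrahedral, so four ligands adopt the sterically favoured tetrahedral geometry. → tetrahedral.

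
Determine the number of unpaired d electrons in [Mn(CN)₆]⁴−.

1

Each cyanide is −1; balancing the −4 overall charge requires Mn(II).
Group 7 minus oxidation state 2 gives a d⁵ configuration.
The spin state decides the count: Cyanide is a strong-field ligand (high in the spectrochemical series) for a first-row metal, so the complex is low-spin.
An octahedral low-spin d⁵ ion is t₂g⁵e_g⁰, giving 1 unpaired electron.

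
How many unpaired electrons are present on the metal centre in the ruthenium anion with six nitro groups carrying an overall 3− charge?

Ligand charges: each nitro (N-bound nitrite) is −1. With an overall charge of −3 the ruthenium centre must be in the +3 oxidation state.
Ru sits in group 8, so the d-electron count is 8 − 3 = 5.
The spin state decides the count: a 4d ion has a large Δₒ and is invariably low-spin.
An octahedral low-spin d⁵ ion is t₂g⁵e_g⁰, giving 1 unpaired electron.

1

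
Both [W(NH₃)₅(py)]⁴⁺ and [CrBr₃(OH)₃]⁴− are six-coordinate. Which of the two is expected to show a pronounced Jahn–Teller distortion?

[CrBr₃(OH)₃]⁴−

[W(NH₃)₅(py)]⁴⁺: Ammonia is neutral; pyridine is neutral; balancing the +4 overall charge requires W(IV). W sits in group 6, so the d-electron count is 6 − 4 = 2. The d² configuration leaves the e_g set evenly filled (or empty) — no strong Jahn–Teller driving force.
[CrBr₃(OH)₃]⁴−: Summing ligand charges against the −4 overall charge gives an oxidation state of +2 for chromium. Group 6 minus oxidation state 2 gives a d⁴ configuration. Bromide and hydroxide are weak-field ligands for a first-row metal, so the complex is high-spin. The t₂g³e_g¹ (high-spin) configuration has an unevenly filled e_g set; the Jahn–Teller theorem predicts a tetragonal distortion (typically axial elongation) to lift the degeneracy.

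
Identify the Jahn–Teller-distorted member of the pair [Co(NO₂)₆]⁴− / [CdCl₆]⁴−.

[Co(NO₂)₆]⁴−

[Co(NO₂)₆]⁴−: Ligand charges: each nitro (N-bound nitrite) is −1. With an overall charge of −4 the cobalt centre must be in the +2 oxidation state. Group 9 minus oxidation state 2 gives a d⁷ configuration. Nitro (N-bound nitrite) is a strong-field ligand (high in the spectrochemical series) for a first-row metal, so the complex is low-spin. The t₂g⁶e_g¹ (low-spin) configuration has an unevenly filled e_g set; the Jahn–Teller theorem predicts a tetragonal distortion (typically axial elongation) to lift the degeneracy.
[CdCl₆]⁴−: Ligand charges: each chloride is −1. With an overall charge of −4 the cadmium centre must be in the +2 oxidation state. Cd sits in group 12, so the d-electron count is 12 − 2 = 10. The d¹⁰ configuration leaves the e_g set evenly filled (or empty) — no strong Jahn–Teller driving force.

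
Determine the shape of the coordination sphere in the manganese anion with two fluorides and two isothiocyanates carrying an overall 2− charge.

tetrahedral

Ligand charges: each fluoride is −1; each isothiocyanate is −1. With an overall charge of −2 the manganese centre must be in the +2 oxidation state.
Group 7 minus oxidation state 2 gives a d⁵ configuration.
With 4 monodentate ligands the coordination number is 4.
Fluoride and isothiocyanate are weak-field ligands.
A high-spin d⁵ ion has zero CFSE in either geometry, so four ligands adopt the sterically favoured tetrahedral geometry.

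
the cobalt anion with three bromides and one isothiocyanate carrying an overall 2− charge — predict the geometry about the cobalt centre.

tetrahedral

Each bromide is −1; each isothiocyanate is −1; balancing the −2 overall charge requires Co(II).
Cobalt is a group-9 element; Co(II) is therefore d⁷.
Coordination number: 4.
Bromide and isothiocyanate are weak-field ligands.
For a high-spin 3d d⁷ ion with weak-field ligands the small Δₜ gives little square-planar CFSE advantage, so four ligands adopt the sterically favoured tetrahedral geometry.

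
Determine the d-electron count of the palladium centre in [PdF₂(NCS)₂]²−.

d8

Ligand charges: each fluoride is −1; each isothiocyanate is −1. With an overall charge of −2 the palladium centre must be in the +2 oxidation state.
Palladium is a group-10 element; Pd(II) is therefore d⁸.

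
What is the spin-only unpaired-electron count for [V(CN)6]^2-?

1

Ligand charges: each cyanide is −1. With an overall charge of −2 the vanadium centre must be in the +4 oxidation state.
Group 5 minus oxidation state 4 gives a d¹ configuration.
In an octahedral field the d¹ configuration is t₂g¹e_g⁰ (only one arrangement possible), giving 1 unpaired electron.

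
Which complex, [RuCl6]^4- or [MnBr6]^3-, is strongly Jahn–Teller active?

[MnBr6]^3-

[RuCl6]^4-: Summing ligand charges against the −4 overall charge gives an oxidation state of +2 for ruthenium. Group 8 minus oxidation state 2 gives a d⁶ configuration. A 4d ion has a large Δₒ and is invariably low-spin. The d⁶ configuration leaves the e_g set evenly filled (or empty) — no strong Jahn–Teller driving force.
[MnBr6]^3-: Summing ligand charges against the −3 overall charge gives an oxidation state of +3 for manganese. Manganese is a group-7 element; Mn(III) is therefore d⁴. Bromide is a weak-field ligand for a first-row metal, so the complex is high-spin. The t₂g³e_g¹ (high-spin) configuration has an unevenly filled e_g set; the Jahn–Teller theorem predicts a tetragonal distortion (typically axial elongation) to lift the degeneracy.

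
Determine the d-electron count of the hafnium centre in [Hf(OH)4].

d0

Summing ligand charges against the 0 overall charge gives an oxidation state of +4 for hafnium.
Hf sits in group 4, so the d-electron count is 4 − 4 = 0.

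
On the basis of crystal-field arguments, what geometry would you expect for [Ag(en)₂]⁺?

tetrahedral

Ligand charges: ethylenediamine is neutral. With an overall charge of +1 the silver centre must be in the +1 oxidation state.
Silver is a group-11 element; Ag(I) is therefore d¹⁰.
Counting donor atoms: 2×ethylenediamine (bidentate) → 4 donors. Coordination number = 4.
A d¹⁰ ion has no crystal-field stabilisation preference between square planar and tetrahedral, so four ligands adopt the sterically favoured tetrahedral geometry.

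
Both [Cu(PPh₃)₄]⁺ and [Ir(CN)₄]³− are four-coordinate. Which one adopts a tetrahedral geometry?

For [Cu(PPh₃)₄]⁺: Triphenylphosphine is neutral; balancing the +1 overall charge requires Cu(I). Copper is a group-11 element; Cu(I) is therefore d¹⁰. A d¹⁰ ion has no crystal-field stabilisation preference between square planar and tetrahedral, so four ligands adopt the sterically favoured tetrahedral geometry. → tetrahedral.
For [Ir(CN)₄]³−: Ligand charges: each cyanide is −1. With an overall charge of −3 the iridium centre must be in the +1 oxidation state. Ir sits in group 9, so the d-electron count is 9 − 1 = 8. A 5d d⁸ ion has a large crystal-field splitting; square planar leaves the high-energy d_{x²−y²} orbital empty and maximises CFSE. → square planar.

[Cu(PPh₃)₄]⁺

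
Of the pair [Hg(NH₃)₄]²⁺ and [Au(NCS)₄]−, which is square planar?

For [Hg(NH₃)₄]²⁺: Summing ligand charges against the +2 overall charge gives an oxidation state of +2 for mercury. Group 12 minus oxidation state 2 gives a d¹⁰ configuration. A d¹⁰ ion has no crystal-field stabilisation preference between square planar and tetrahedral, so four ligands adopt the sterically favoured tetrahedral geometry. → tetrahedral.
For [Au(NCS)₄]−: Each isothiocyanate is −1; balancing the −1 overall charge requires Au(III). Au sits in group 11, so the d-electron count is 11 − 3 = 8. A 5d d⁸ ion has a large crystal-field splitting; square planar leaves the high-energy d_{x²−y²} orbital empty and maximises CFSE. → square planar.

[Au(NCS)₄]−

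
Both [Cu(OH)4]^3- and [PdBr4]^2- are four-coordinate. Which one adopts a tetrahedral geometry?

[Cu(OH)4]^3-

For [Cu(OH)4]^3-: Each hydroxide is −1; balancing the −3 overall charge requires Cu(I). Cu sits in group 11, so the d-electron count is 11 − 1 = 10. A d¹⁰ ion has no crystal-field stabilisation preference between square planar and tetrahedral, so four ligands adopt the sterically favoured tetrahedral geometry. → tetrahedral.
For [PdBr4]^2-: Ligand charges: each bromide is −1. With an overall charge of −2 the palladium centre must be in the +2 oxidation state. Palladium is a group-10 element; Pd(II) is therefore d⁸. A 4d d⁸ ion has a large crystal-field splitting; square planar leaves the high-energy d_{x²−y²} orbital empty and maximises CFSE. → square planar.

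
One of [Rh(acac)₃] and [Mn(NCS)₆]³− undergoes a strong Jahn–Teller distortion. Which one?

[Rh(acac)₃]: Each acetylacetonate is −1; balancing the 0 overall charge requires Rh(III). Group 9 minus oxidation state 3 gives a d⁶ configuration. A 4d ion has a large Δₒ and is invariably low-spin. The d⁶ configuration leaves the e_g set evenly filled (or empty) — no strong Jahn–Teller driving force.
[Mn(NCS)₆]³−: Ligand charges: each isothiocyanate is −1. With an overall charge of −3 the manganese centre must be in the +3 oxidation state. Group 7 minus oxidation state 3 gives a d⁴ configuration. Isothiocyanate is a weak-field ligand for a first-row metal, so the complex is high-spin. The t₂g³e_g¹ (high-spin) configuration has an unevenly filled e_g set; the Jahn–Teller theorem predicts a tetragonal distortion (typically axial elongation) to lift the degeneracy.

[Mn(NCS)₆]³−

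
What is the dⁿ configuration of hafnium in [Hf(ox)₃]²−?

d⁰

Each oxalate is −2; balancing the −2 overall charge requires Hf(IV).
Group 4 minus oxidation state 4 gives a d⁰ configuration.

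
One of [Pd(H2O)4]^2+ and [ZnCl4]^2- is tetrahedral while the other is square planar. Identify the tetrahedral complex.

[ZnCl4]^2-

For [Pd(H2O)4]^2+: Water is neutral; balancing the +2 overall charge requires Pd(II). Pd sits in group 10, so the d-electron count is 10 − 2 = 8. A 4d d⁸ ion has a large crystal-field splitting; square planar leaves the high-energy d_{x²−y²} orbital empty and maximises CFSE. → square planar.
For [ZnCl4]^2-: Each chloride is −1; balancing the −2 overall charge requires Zn(II). Zinc is a group-12 element; Zn(II) is therefore d¹⁰. A d¹⁰ ion has no crystal-field stabilisation preference between square planar and tetrahedral, so four ligands adopt the sterically favoured tetrahedral geometry. → tetrahedral.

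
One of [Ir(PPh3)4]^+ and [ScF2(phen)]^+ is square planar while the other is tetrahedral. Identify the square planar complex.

[Ir(PPh3)4]^+

For [Ir(PPh3)4]^+: Ligand charges: triphenylphosphine is neutral. With an overall charge of +1 the iridium centre must be in the +1 oxidation state. Iridium is a group-9 element; Ir(I) is therefore d⁸. A 5d d⁸ ion has a large crystal-field splitting; square planar leaves the high-energy d_{x²−y²} orbital empty and maximises CFSE. → square planar.
For [ScF2(phen)]^+: Summing ligand charges against the +1 overall charge gives an oxidation state of +3 for scandium. Sc sits in group 3, so the d-electron count is 3 − 3 = 0. A d⁰ ion has no crystal-field stabilisation preference between square planar and tetrahedral, so four ligands adopt the sterically favoured tetrahedral geometry. → tetrahedral.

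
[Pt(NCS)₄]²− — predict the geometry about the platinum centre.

Ligand charges: each isothiocyanate is −1. With an overall charge of −2 the platinum centre must be in the +2 oxidation state.
Platinum is a group-10 element; Pt(II) is therefore d⁸.
With 4 monodentate ligands the coordination number is 4.
A 5d d⁸ ion has a large crystal-field splitting; square planar leaves the high-energy d_{x²−y²} orbital empty and maximises CFSE.

square planar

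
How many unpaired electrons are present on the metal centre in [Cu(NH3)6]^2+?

1 unpaired electron

Summing ligand charges against the +2 overall charge gives an oxidation state of +2 for copper.
Group 11 minus oxidation state 2 gives a d⁹ configuration.
In an octahedral field the d⁹ configuration is t₂g⁶e_g³ (only one arrangement possible), giving 1 unpaired electron.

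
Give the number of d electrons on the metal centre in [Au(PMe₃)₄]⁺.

Trimethylphosphine is neutral; balancing the +1 overall charge requires Au(I).
Au sits in group 11, so the d-electron count is 11 − 1 = 10.

d10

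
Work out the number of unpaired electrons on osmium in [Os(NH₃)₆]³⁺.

Ammonia is neutral; balancing the +3 overall charge requires Os(III).
Os sits in group 8, so the d-electron count is 8 − 3 = 5.
The spin state decides the count: a 5d ion has a large Δₒ and is invariably low-spin.
An octahedral low-spin d⁵ ion is t₂g⁵e_g⁰, giving 1 unpaired electron.

1 unpaired electron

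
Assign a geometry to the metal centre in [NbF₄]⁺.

Summing ligand charges against the +1 overall charge gives an oxidation state of +5 for niobium.
Niobium is a group-5 element; Nb(V) is therefore d⁰.
With 4 monodentate ligands the coordination number is 4.
A d⁰ ion has no crystal-field stabilisation preference between square planar and tetrahedral, so four ligands adopt the sterically favoured tetrahedral geometry.

tetrahedral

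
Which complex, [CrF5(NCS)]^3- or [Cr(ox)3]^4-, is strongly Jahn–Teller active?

[CrF5(NCS)]^3-: Each fluoride is −1; each isothiocyanate is −1; balancing the −3 overall charge requires Cr(III). Group 6 minus oxidation state 3 gives a d³ configuration. The d³ configuration leaves the e_g set evenly filled (or empty) — no strong Jahn–Teller driving force.
[Cr(ox)3]^4-: Each oxalate is −2; balancing the −4 overall charge requires Cr(II). Cr sits in group 6, so the d-electron count is 6 − 2 = 4. Oxalate is a weak-field ligand for a first-row metal, so the complex is high-spin. The t₂g³e_g¹ (high-spin) configuration has an unevenly filled e_g set; the Jahn–Teller theorem predicts a tetragonal distortion (typically axial elongation) to lift the degeneracy.

[Cr(ox)3]^4-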